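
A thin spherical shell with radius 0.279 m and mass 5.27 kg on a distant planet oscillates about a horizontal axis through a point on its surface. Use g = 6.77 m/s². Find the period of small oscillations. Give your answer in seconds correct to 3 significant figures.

I_cm = (2/3)mr² = 0.2735 kg·m². The pivot is at distance d = 0.279 m from the centre of mass.
By the parallel-axis theorem, I = I_cm + md² = 0.2735 + 0.4102 = 0.6837 kg·m².
T = 2π√(I/(mgd)) = 2π√(0.6837/(5.27 × 6.77 × 0.279)) = 1.65 s.

1.65 s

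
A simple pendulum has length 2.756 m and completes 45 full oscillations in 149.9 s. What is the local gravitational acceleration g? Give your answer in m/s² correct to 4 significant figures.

T = 149.9/45 = 3.3311 s.
From T = 2π√(L/g), g = 4π²L/T² = 4π² × 2.756/3.3311² = 9.805 m/s².

9.805 m/s²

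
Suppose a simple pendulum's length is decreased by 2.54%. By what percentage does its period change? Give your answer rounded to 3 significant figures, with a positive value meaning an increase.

T ∝ √L, so T'/T = √(0.9746) = 0.9872.
Percentage change in T = (0.9872 − 1) × 100% = -1.28%.

-1.28%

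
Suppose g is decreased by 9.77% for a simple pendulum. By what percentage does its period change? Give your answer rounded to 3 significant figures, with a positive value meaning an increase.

T ∝ 1/√g, so T'/T = 1/√(0.9023) = 1.053.
Percentage change in T = (1.053 − 1) × 100% = 5.27%.

5.27%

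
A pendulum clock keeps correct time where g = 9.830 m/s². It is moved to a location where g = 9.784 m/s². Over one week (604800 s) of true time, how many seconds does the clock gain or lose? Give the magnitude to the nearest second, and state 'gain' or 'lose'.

lose 1417 s

The clock's period scales as T ∝ 1/√g, so T'/T = √(9.830/9.784) = 1.00235.
In 604800 s of true time the clock registers 604800/1.00235 = 603383.2 s, so it loses 1417 s.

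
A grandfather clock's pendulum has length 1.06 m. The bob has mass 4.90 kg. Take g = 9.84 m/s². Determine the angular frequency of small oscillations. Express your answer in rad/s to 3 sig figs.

ω = √(g/L) = √(9.84/1.06) = 3.05 rad/s.

3.05 rad/s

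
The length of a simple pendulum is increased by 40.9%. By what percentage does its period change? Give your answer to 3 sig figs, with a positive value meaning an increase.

T ∝ √L, so T'/T = √(1.409) = 1.187.
Percentage change in T = (1.187 − 1) × 100% = 18.7%.

18.7%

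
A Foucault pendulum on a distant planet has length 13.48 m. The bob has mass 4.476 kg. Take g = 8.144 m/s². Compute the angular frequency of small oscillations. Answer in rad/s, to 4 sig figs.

0.7773 rad/s

ω = √(g/L) = √(8.144/13.48) = 0.7773 rad/s.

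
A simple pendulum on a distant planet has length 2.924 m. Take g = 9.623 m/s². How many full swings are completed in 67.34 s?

T = 2π√(L/g) = 2π√(2.924/9.623) = 3.4635 s.
Number of complete oscillations = ⌊67.34/3.4635⌋ = ⌊19.443⌋ = 19.

19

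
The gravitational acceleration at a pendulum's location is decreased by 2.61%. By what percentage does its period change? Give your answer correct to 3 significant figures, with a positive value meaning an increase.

1.33%

T ∝ 1/√g, so T'/T = 1/√(0.9739) = 1.013.
Percentage change in T = (1.013 − 1) × 100% = 1.33%.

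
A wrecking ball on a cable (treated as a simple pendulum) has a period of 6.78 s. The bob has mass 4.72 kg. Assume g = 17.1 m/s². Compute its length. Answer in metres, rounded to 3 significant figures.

19.9 m

From T = 2π√(L/g), L = gT²/(4π²) = 17.1 × 6.780²/(4π²) = 19.9 m.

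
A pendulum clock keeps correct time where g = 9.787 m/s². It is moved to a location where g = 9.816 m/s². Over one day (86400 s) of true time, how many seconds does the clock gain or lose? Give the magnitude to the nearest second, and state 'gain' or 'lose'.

gain 128 s

The clock's period scales as T ∝ 1/√g, so T'/T = √(9.787/9.816) = 0.998522.
In 86400 s of true time the clock registers 86400/0.998522 = 86527.9 s, so it gains 128 s.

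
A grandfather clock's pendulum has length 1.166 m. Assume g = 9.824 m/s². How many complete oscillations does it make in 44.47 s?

T = 2π√(L/g) = 2π√(1.166/9.824) = 2.1646 s.
Number of complete oscillations = ⌊44.47/2.1646⌋ = ⌊20.544⌋ = 20.

20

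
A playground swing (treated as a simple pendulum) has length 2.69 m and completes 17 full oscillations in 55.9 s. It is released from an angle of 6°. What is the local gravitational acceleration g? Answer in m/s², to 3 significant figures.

T = 55.9/17 = 3.288 s.
From T = 2π√(L/g), g = 4π²L/T² = 4π² × 2.69/3.288² = 9.82 m/s².

9.82 m/s²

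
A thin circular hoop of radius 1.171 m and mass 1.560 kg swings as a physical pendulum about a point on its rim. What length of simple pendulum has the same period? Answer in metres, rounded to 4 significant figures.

The equivalent simple-pendulum length is L_eq = I/(md), where I is about the pivot and d = 1.1710 m.
I_cm = mR² = 2.1391 kg·m², so I = I_cm + md² = 2.1391 + 2.1391 = 4.2783 kg·m².
L_eq = 4.2783/(1.560 × 1.1710) = 2.342 m.

2.342 m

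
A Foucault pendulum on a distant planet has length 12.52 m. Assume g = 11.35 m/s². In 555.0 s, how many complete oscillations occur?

T = 2π√(L/g) = 2π√(12.52/11.35) = 6.5991 s.
Number of complete oscillations = ⌊555.0/6.5991⌋ = ⌊84.102⌋ = 84.

84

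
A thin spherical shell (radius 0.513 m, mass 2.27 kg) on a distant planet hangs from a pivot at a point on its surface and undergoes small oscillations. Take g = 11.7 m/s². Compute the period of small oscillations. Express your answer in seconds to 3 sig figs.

I_cm = (2/3)mr² = 0.3983 kg·m². The pivot is at distance d = 0.513 m from the centre of mass.
By the parallel-axis theorem, I = I_cm + md² = 0.3983 + 0.5974 = 0.9957 kg·m².
T = 2π√(I/(mgd)) = 2π√(0.9957/(2.27 × 11.7 × 0.513)) = 1.70 s.

1.70 s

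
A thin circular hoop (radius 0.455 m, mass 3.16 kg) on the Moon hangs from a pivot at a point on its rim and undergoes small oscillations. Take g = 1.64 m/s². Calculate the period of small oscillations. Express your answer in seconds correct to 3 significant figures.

4.68 s

I_cm = mr² = 0.6542 kg·m². The pivot is at distance d = 0.455 m from the centre of mass.
By the parallel-axis theorem, I = I_cm + md² = 0.6542 + 0.6542 = 1.308 kg·m².
T = 2π√(I/(mgd)) = 2π√(1.308/(3.16 × 1.64 × 0.455)) = 4.68 s.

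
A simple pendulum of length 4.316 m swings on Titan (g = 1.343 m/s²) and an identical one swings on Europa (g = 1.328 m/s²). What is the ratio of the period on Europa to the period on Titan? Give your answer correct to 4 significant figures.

T ∝ 1/√g, so T₂/T₁ = √(g₁/g₂) = √(1.343/1.328) = 1.006.

1.006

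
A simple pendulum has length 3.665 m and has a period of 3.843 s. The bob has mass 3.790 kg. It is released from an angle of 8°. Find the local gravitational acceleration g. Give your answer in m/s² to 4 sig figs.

From T = 2π√(L/g), g = 4π²L/T² = 4π² × 3.665/3.8430² = 9.797 m/s².

9.797 m/s²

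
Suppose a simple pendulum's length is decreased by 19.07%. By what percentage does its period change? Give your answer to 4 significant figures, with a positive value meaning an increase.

T ∝ √L, so T'/T = √(0.80930) = 0.89961.
Percentage change in T = (0.89961 − 1) × 100% = -10.04%.

-10.04%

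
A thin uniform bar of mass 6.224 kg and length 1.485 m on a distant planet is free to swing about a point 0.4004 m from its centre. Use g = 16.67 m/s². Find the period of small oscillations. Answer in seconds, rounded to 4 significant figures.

For a physical pendulum T = 2π√(I/(mgd)), with d = 0.40040 m from pivot to centre of mass.
I_cm = mL²/12 = 6.224 × 1.485²/12 = 1.1438 kg·m²; I = I_cm + md² = 1.1438 + 6.224 × 0.40040² = 2.1416 kg·m².
T = 2π√(2.1416/(6.224 × 16.67 × 0.40040)) = 1.427 s.

1.427 s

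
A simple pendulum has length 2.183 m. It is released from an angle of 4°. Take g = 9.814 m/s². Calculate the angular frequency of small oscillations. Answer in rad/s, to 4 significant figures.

ω = √(g/L) = √(9.814/2.183) = 2.120 rad/s.

2.120 rad/s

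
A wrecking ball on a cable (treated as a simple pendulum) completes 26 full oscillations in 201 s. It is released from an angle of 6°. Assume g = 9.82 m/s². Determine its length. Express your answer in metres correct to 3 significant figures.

14.9 m

T = 201/26 = 7.731 s.
From T = 2π√(L/g), L = gT²/(4π²) = 9.82 × 7.731²/(4π²) = 14.9 m.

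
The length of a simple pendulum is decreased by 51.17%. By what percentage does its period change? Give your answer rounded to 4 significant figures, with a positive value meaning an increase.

T ∝ √L, so T'/T = √(0.48830) = 0.69878.
Percentage change in T = (0.69878 − 1) × 100% = -30.12%.

-30.12%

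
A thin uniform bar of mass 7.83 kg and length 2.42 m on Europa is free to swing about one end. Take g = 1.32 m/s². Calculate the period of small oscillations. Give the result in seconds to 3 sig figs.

6.95 s

For a physical pendulum T = 2π√(I/(mgd)), with d = 1.210 m from pivot to centre of mass.
I_cm = mL²/12 = 7.83 × 2.42²/12 = 3.821 kg·m²; I = I_cm + md² = 3.821 + 7.83 × 1.210² = 15.29 kg·m².
T = 2π√(15.29/(7.83 × 1.32 × 1.210)) = 6.95 s.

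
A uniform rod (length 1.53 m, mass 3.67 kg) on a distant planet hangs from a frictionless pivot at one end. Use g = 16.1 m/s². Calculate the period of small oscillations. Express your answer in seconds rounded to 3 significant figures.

For a physical pendulum T = 2π√(I/(mgd)), with d = 0.7650 m from pivot to centre of mass.
I_cm = mL²/12 = 3.67 × 1.53²/12 = 0.7159 kg·m²; I = I_cm + md² = 0.7159 + 3.67 × 0.7650² = 2.864 kg·m².
T = 2π√(2.864/(3.67 × 16.1 × 0.7650)) = 1.58 s.

1.58 s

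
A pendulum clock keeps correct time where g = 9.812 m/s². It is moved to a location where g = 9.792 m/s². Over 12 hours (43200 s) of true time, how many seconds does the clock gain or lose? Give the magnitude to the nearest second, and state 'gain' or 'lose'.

The clock's period scales as T ∝ 1/√g, so T'/T = √(9.812/9.792) = 1.00102.
In 43200 s of true time the clock registers 43200/1.00102 = 43155.9 s, so it loses 44 s.

lose 44 s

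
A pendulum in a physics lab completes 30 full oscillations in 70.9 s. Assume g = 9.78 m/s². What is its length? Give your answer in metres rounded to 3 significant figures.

1.38 m

T = 70.9/30 = 2.363 s.
From T = 2π√(L/g), L = gT²/(4π²) = 9.78 × 2.363²/(4π²) = 1.38 m.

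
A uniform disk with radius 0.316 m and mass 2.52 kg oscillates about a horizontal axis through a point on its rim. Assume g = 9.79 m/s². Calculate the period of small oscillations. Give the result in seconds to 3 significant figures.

I_cm = ½mr² = 0.1258 kg·m². The pivot is at distance d = 0.316 m from the centre of mass.
By the parallel-axis theorem, I = I_cm + md² = 0.1258 + 0.2516 = 0.3775 kg·m².
T = 2π√(I/(mgd)) = 2π√(0.3775/(2.52 × 9.79 × 0.316)) = 1.38 s.

1.38 s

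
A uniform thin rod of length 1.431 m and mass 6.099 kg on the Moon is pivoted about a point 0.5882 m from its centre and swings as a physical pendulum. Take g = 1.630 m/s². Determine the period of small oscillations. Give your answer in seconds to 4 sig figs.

For a physical pendulum T = 2π√(I/(mgd)), with d = 0.58820 m from pivot to centre of mass.
I_cm = mL²/12 = 6.099 × 1.431²/12 = 1.0408 kg·m²; I = I_cm + md² = 1.0408 + 6.099 × 0.58820² = 3.1509 kg·m².
T = 2π√(3.1509/(6.099 × 1.630 × 0.58820)) = 4.612 s.

4.612 s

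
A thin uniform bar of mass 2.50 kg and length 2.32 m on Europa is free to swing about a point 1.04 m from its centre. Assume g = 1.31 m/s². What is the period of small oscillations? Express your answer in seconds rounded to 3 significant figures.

For a physical pendulum T = 2π√(I/(mgd)), with d = 1.040 m from pivot to centre of mass.
I_cm = mL²/12 = 2.50 × 2.32²/12 = 1.121 kg·m²; I = I_cm + md² = 1.121 + 2.50 × 1.040² = 3.825 kg·m².
T = 2π√(3.825/(2.50 × 1.31 × 1.040)) = 6.66 s.

6.66 s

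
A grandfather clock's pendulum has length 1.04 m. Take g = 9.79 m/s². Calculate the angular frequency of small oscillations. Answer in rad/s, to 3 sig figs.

ω = √(g/L) = √(9.79/1.04) = 3.07 rad/s.

3.07 rad/s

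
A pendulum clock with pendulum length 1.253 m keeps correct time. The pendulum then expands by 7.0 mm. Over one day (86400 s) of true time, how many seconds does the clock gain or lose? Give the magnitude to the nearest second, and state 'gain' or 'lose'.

lose 240 s

T ∝ √L, so T'/T = √(1.26000/1.253) = 1.00279.
In 86400 s of true time the clock registers 86400/1.00279 = 86159.7 s, so it loses 240 s.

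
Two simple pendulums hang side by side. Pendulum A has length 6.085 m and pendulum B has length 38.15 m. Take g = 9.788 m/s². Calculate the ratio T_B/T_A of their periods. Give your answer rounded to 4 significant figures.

2.504

T ∝ √L, so T_B/T_A = √(L_B/L_A) = √(38.15/6.085) = 2.504.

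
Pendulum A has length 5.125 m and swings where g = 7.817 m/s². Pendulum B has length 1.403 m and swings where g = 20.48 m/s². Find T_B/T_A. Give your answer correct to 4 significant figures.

0.3232

T = 2π√(L/g), so T_B/T_A = √((L_B/g_B)/(L_A/g_A)) = √((1.403/20.48)/(5.125/7.817)) = 0.3232.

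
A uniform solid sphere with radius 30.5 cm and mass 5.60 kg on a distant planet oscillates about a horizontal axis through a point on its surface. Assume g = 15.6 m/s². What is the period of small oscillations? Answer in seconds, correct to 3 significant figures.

I_cm = (2/5)mr² = 0.2084 kg·m². The pivot is at distance d = 0.305 m from the centre of mass.
By the parallel-axis theorem, I = I_cm + md² = 0.2084 + 0.5209 = 0.7293 kg·m².
T = 2π√(I/(mgd)) = 2π√(0.7293/(5.60 × 15.6 × 0.305)) = 1.04 s.

1.04 s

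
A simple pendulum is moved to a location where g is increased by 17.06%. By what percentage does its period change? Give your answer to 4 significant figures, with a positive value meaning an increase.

-7.574%

T ∝ 1/√g, so T'/T = 1/√(1.1706) = 0.92426.
Percentage change in T = (0.92426 − 1) × 100% = -7.574%.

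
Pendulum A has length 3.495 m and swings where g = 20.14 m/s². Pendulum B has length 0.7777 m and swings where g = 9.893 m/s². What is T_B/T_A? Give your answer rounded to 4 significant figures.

0.6731

T = 2π√(L/g), so T_B/T_A = √((L_B/g_B)/(L_A/g_A)) = √((0.7777/9.893)/(3.495/20.14)) = 0.6731.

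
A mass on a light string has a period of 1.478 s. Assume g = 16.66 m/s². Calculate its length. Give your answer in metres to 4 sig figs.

0.9219 m

From T = 2π√(L/g), L = gT²/(4π²) = 16.66 × 1.4780²/(4π²) = 0.9219 m.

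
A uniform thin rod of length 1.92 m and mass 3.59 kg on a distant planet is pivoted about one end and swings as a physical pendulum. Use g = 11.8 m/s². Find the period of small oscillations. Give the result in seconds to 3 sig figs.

For a physical pendulum T = 2π√(I/(mgd)), with d = 0.9600 m from pivot to centre of mass.
I_cm = mL²/12 = 3.59 × 1.92²/12 = 1.103 kg·m²; I = I_cm + md² = 1.103 + 3.59 × 0.9600² = 4.411 kg·m².
T = 2π√(4.411/(3.59 × 11.8 × 0.9600)) = 2.07 s.

2.07 s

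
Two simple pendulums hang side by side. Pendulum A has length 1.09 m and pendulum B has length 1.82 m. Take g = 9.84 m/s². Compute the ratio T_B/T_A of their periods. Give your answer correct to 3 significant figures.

T ∝ √L, so T_B/T_A = √(L_B/L_A) = √(1.82/1.09) = 1.29.

1.29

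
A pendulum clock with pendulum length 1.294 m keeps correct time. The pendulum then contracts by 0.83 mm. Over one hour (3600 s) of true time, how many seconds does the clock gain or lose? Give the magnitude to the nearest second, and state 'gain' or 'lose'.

T ∝ √L, so T'/T = √(1.29317/1.294) = 0.999679.
In 3600 s of true time the clock registers 3600/0.999679 = 3601.2 s, so it gains 1 s.

gain 1 s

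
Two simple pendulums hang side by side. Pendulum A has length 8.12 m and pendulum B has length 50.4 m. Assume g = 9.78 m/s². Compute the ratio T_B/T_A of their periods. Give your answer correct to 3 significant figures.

2.49

T ∝ √L, so T_B/T_A = √(L_B/L_A) = √(50.4/8.12) = 2.49.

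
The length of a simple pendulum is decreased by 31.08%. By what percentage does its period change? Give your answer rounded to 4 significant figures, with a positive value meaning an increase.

-16.98%

T ∝ √L, so T'/T = √(0.68920) = 0.83018.
Percentage change in T = (0.83018 − 1) × 100% = -16.98%.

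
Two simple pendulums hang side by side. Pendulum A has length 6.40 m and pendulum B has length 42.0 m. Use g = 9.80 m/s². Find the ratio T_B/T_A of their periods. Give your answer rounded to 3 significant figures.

2.56

T ∝ √L, so T_B/T_A = √(L_B/L_A) = √(42.0/6.40) = 2.56.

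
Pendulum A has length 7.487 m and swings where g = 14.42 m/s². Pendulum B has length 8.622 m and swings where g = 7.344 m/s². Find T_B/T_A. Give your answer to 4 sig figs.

T = 2π√(L/g), so T_B/T_A = √((L_B/g_B)/(L_A/g_A)) = √((8.622/7.344)/(7.487/14.42)) = 1.504.

1.504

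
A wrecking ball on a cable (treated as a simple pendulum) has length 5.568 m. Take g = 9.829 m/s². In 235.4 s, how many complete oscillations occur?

49

T = 2π√(L/g) = 2π√(5.568/9.829) = 4.7291 s.
Number of complete oscillations = ⌊235.4/4.7291⌋ = ⌊49.777⌋ = 49.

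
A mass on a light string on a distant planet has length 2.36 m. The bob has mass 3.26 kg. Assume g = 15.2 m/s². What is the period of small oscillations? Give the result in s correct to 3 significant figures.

2.48 s

T = 2π√(L/g) = 2π√(2.36/15.2) = 2π × 0.3940 = 2.48 s.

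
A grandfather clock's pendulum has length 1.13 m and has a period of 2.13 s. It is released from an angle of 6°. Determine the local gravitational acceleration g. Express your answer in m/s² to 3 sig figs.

9.83 m/s²

From T = 2π√(L/g), g = 4π²L/T² = 4π² × 1.13/2.130² = 9.83 m/s².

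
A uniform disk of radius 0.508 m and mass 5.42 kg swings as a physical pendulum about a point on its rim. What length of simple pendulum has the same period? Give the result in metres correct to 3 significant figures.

The equivalent simple-pendulum length is L_eq = I/(md), where I is about the pivot and d = 0.5080 m.
I_cm = ½mR² = 0.6994 kg·m², so I = I_cm + md² = 0.6994 + 1.399 = 2.098 kg·m².
L_eq = 2.098/(5.42 × 0.5080) = 0.762 m.

0.762 m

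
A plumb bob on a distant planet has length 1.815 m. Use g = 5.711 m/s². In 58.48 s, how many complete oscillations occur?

16

T = 2π√(L/g) = 2π√(1.815/5.711) = 3.5421 s.
Number of complete oscillations = ⌊58.48/3.5421⌋ = ⌊16.510⌋ = 16.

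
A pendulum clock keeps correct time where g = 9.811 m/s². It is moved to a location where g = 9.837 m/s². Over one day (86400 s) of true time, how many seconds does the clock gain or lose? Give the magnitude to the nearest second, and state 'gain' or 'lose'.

gain 114 s

The clock's period scales as T ∝ 1/√g, so T'/T = √(9.811/9.837) = 0.998678.
In 86400 s of true time the clock registers 86400/0.998678 = 86514.4 s, so it gains 114 s.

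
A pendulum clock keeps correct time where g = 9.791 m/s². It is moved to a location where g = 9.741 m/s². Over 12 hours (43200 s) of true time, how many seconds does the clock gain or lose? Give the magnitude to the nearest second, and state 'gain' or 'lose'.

lose 110 s

The clock's period scales as T ∝ 1/√g, so T'/T = √(9.791/9.741) = 1.00256.
In 43200 s of true time the clock registers 43200/1.00256 = 43089.6 s, so it loses 110 s.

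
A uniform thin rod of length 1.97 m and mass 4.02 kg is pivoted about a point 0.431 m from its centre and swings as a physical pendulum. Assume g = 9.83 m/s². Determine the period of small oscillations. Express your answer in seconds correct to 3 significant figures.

For a physical pendulum T = 2π√(I/(mgd)), with d = 0.4310 m from pivot to centre of mass.
I_cm = mL²/12 = 4.02 × 1.97²/12 = 1.300 kg·m²; I = I_cm + md² = 1.300 + 4.02 × 0.4310² = 2.047 kg·m².
T = 2π√(2.047/(4.02 × 9.83 × 0.4310)) = 2.18 s.

2.18 s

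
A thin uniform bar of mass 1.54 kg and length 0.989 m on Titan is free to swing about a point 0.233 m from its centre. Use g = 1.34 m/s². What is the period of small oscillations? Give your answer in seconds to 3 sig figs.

4.14 s

For a physical pendulum T = 2π√(I/(mgd)), with d = 0.2330 m from pivot to centre of mass.
I_cm = mL²/12 = 1.54 × 0.989²/12 = 0.1255 kg·m²; I = I_cm + md² = 0.1255 + 1.54 × 0.2330² = 0.2091 kg·m².
T = 2π√(0.2091/(1.54 × 1.34 × 0.2330)) = 4.14 s.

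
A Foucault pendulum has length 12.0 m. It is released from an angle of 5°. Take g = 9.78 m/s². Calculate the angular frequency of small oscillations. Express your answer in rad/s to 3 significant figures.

ω = √(g/L) = √(9.78/12.0) = 0.903 rad/s.

0.903 rad/s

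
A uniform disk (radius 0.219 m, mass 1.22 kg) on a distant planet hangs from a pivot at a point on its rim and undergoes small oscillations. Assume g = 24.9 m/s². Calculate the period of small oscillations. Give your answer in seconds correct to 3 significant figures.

0.722 s

I_cm = ½mr² = 0.02926 kg·m². The pivot is at distance d = 0.219 m from the centre of mass.
By the parallel-axis theorem, I = I_cm + md² = 0.02926 + 0.05851 = 0.08777 kg·m².
T = 2π√(I/(mgd)) = 2π√(0.08777/(1.22 × 24.9 × 0.219)) = 0.722 s.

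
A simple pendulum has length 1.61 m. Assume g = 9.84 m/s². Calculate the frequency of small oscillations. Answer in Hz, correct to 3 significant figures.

T = 2π√(L/g) = 2π√(1.61/9.84) = 2.542 s, so f = 1/T = 0.393 Hz.

0.393 Hz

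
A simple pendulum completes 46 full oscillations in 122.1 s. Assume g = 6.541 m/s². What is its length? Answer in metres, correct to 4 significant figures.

1.167 m

T = 122.1/46 = 2.6543 s.
From T = 2π√(L/g), L = gT²/(4π²) = 6.541 × 2.6543²/(4π²) = 1.167 m.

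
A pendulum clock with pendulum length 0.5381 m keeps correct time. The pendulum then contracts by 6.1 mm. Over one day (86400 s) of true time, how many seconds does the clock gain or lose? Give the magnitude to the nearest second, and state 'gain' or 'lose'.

gain 494 s

T ∝ √L, so T'/T = √(0.53200/0.5381) = 0.994316.
In 86400 s of true time the clock registers 86400/0.994316 = 86893.9 s, so it gains 494 s.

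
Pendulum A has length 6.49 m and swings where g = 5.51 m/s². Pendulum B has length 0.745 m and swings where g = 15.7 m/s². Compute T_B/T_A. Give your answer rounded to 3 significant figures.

T = 2π√(L/g), so T_B/T_A = √((L_B/g_B)/(L_A/g_A)) = √((0.745/15.7)/(6.49/5.51)) = 0.201.

0.201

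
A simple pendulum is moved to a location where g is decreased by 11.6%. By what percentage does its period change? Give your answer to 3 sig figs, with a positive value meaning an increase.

T ∝ 1/√g, so T'/T = 1/√(0.8840) = 1.064.
Percentage change in T = (1.064 − 1) × 100% = 6.36%.

6.36%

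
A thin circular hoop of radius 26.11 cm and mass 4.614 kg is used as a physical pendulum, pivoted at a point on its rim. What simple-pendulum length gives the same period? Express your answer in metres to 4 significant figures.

0.5222 m

The equivalent simple-pendulum length is L_eq = I/(md), where I is about the pivot and d = 0.26110 m.
I_cm = mR² = 0.31455 kg·m², so I = I_cm + md² = 0.31455 + 0.31455 = 0.62910 kg·m².
L_eq = 0.62910/(4.614 × 0.26110) = 0.5222 m.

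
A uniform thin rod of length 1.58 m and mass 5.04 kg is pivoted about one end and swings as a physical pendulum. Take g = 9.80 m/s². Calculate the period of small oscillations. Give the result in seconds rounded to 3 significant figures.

2.06 s

For a physical pendulum T = 2π√(I/(mgd)), with d = 0.7900 m from pivot to centre of mass.
I_cm = mL²/12 = 5.04 × 1.58²/12 = 1.048 kg·m²; I = I_cm + md² = 1.048 + 5.04 × 0.7900² = 4.194 kg·m².
T = 2π√(4.194/(5.04 × 9.80 × 0.7900)) = 2.06 s.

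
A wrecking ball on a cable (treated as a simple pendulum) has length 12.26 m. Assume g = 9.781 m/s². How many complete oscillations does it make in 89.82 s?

12

T = 2π√(L/g) = 2π√(12.26/9.781) = 7.0345 s.
Number of complete oscillations = ⌊89.82/7.0345⌋ = ⌊12.768⌋ = 12.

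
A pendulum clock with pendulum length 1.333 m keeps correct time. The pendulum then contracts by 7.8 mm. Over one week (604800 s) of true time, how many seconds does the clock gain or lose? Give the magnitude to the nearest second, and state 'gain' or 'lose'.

gain 1777 s

T ∝ √L, so T'/T = √(1.32520/1.333) = 0.997070.
In 604800 s of true time the clock registers 604800/0.997070 = 606577.3 s, so it gains 1777 s.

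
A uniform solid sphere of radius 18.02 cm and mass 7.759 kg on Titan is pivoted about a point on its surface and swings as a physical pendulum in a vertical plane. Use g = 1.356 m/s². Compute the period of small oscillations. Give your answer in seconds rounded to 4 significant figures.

I_cm = (2/5)mr² = 0.10078 kg·m². The pivot is at distance d = 0.1802 m from the centre of mass.
By the parallel-axis theorem, I = I_cm + md² = 0.10078 + 0.25195 = 0.35273 kg·m².
T = 2π√(I/(mgd)) = 2π√(0.35273/(7.759 × 1.356 × 0.1802)) = 2.710 s.

2.710 s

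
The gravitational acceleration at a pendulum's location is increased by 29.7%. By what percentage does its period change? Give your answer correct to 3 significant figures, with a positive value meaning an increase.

T ∝ 1/√g, so T'/T = 1/√(1.297) = 0.8781.
Percentage change in T = (0.8781 − 1) × 100% = -12.2%.

-12.2%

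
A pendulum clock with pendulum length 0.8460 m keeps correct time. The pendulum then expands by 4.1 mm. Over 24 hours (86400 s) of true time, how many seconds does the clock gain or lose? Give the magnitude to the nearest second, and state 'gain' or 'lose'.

lose 209 s

T ∝ √L, so T'/T = √(0.85010/0.8460) = 1.00242.
In 86400 s of true time the clock registers 86400/1.00242 = 86191.4 s, so it loses 209 s.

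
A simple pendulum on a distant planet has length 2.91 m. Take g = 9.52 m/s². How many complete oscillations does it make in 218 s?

62

T = 2π√(L/g) = 2π√(2.91/9.52) = 3.474 s.
Number of complete oscillations = ⌊218/3.474⌋ = ⌊62.76⌋ = 62.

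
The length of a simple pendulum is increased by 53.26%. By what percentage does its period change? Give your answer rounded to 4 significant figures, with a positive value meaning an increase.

23.80%

T ∝ √L, so T'/T = √(1.5326) = 1.2380.
Percentage change in T = (1.2380 − 1) × 100% = 23.80%.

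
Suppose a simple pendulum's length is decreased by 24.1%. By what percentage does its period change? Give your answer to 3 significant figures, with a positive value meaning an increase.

-12.9%

T ∝ √L, so T'/T = √(0.7590) = 0.8712.
Percentage change in T = (0.8712 − 1) × 100% = -12.9%.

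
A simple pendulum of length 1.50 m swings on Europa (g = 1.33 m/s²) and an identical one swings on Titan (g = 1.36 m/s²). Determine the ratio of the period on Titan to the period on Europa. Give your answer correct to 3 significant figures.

T ∝ 1/√g, so T₂/T₁ = √(g₁/g₂) = √(1.33/1.36) = 0.989.

0.989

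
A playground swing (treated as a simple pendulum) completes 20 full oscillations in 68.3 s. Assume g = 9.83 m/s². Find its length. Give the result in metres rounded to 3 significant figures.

T = 68.3/20 = 3.415 s.
From T = 2π√(L/g), L = gT²/(4π²) = 9.83 × 3.415²/(4π²) = 2.90 m.

2.90 m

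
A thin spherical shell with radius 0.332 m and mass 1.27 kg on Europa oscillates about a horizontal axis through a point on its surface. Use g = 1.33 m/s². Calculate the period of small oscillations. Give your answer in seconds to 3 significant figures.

I_cm = (2/3)mr² = 0.09332 kg·m². The pivot is at distance d = 0.332 m from the centre of mass.
By the parallel-axis theorem, I = I_cm + md² = 0.09332 + 0.1400 = 0.2333 kg·m².
T = 2π√(I/(mgd)) = 2π√(0.2333/(1.27 × 1.33 × 0.332)) = 4.05 s.

4.05 s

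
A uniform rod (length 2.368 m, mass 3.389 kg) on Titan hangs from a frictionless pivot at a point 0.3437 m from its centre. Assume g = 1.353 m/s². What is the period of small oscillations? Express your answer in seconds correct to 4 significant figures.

7.050 s

For a physical pendulum T = 2π√(I/(mgd)), with d = 0.34370 m from pivot to centre of mass.
I_cm = mL²/12 = 3.389 × 2.368²/12 = 1.5836 kg·m²; I = I_cm + md² = 1.5836 + 3.389 × 0.34370² = 1.9840 kg·m².
T = 2π√(1.9840/(3.389 × 1.353 × 0.34370)) = 7.050 s.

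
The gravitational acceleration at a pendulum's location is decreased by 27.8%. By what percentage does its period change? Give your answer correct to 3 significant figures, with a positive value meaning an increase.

T ∝ 1/√g, so T'/T = 1/√(0.7220) = 1.177.
Percentage change in T = (1.177 − 1) × 100% = 17.7%.

17.7%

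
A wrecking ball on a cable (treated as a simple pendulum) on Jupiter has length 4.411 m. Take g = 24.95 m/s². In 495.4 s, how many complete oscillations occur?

T = 2π√(L/g) = 2π√(4.411/24.95) = 2.6419 s.
Number of complete oscillations = ⌊495.4/2.6419⌋ = ⌊187.52⌋ = 187.

187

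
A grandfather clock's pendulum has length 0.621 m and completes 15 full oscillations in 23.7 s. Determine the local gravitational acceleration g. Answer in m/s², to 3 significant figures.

T = 23.7/15 = 1.580 s.
From T = 2π√(L/g), g = 4π²L/T² = 4π² × 0.621/1.580² = 9.82 m/s².

9.82 m/s²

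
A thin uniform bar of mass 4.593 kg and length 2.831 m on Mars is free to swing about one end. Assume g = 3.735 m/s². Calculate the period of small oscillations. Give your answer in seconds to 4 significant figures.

For a physical pendulum T = 2π√(I/(mgd)), with d = 1.4155 m from pivot to centre of mass.
I_cm = mL²/12 = 4.593 × 2.831²/12 = 3.0676 kg·m²; I = I_cm + md² = 3.0676 + 4.593 × 1.4155² = 12.270 kg·m².
T = 2π√(12.270/(4.593 × 3.735 × 1.4155)) = 4.466 s.

4.466 s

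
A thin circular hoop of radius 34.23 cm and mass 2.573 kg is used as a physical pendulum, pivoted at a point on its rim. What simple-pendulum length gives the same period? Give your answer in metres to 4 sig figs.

The equivalent simple-pendulum length is L_eq = I/(md), where I is about the pivot and d = 0.34230 m.
I_cm = mR² = 0.30148 kg·m², so I = I_cm + md² = 0.30148 + 0.30148 = 0.60295 kg·m².
L_eq = 0.60295/(2.573 × 0.34230) = 0.6846 m.

0.6846 m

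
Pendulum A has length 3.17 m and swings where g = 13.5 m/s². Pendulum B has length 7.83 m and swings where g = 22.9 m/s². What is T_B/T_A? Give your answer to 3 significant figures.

1.21

T = 2π√(L/g), so T_B/T_A = √((L_B/g_B)/(L_A/g_A)) = √((7.83/22.9)/(3.17/13.5)) = 1.21.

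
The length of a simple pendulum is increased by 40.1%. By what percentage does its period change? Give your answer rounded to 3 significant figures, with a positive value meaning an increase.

18.4%

T ∝ √L, so T'/T = √(1.401) = 1.184.
Percentage change in T = (1.184 − 1) × 100% = 18.4%.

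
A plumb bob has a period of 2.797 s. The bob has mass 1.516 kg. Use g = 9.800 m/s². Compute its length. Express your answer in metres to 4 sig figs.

1.942 m

From T = 2π√(L/g), L = gT²/(4π²) = 9.800 × 2.7970²/(4π²) = 1.942 m.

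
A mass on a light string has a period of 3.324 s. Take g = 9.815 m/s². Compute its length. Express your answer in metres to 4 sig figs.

From T = 2π√(L/g), L = gT²/(4π²) = 9.815 × 3.3240²/(4π²) = 2.747 m.

2.747 m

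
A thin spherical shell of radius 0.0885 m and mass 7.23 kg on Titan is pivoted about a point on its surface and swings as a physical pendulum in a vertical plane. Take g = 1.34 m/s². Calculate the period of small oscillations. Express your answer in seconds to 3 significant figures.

I_cm = (2/3)mr² = 0.03775 kg·m². The pivot is at distance d = 0.0885 m from the centre of mass.
By the parallel-axis theorem, I = I_cm + md² = 0.03775 + 0.05663 = 0.09438 kg·m².
T = 2π√(I/(mgd)) = 2π√(0.09438/(7.23 × 1.34 × 0.0885)) = 2.08 s.

2.08 s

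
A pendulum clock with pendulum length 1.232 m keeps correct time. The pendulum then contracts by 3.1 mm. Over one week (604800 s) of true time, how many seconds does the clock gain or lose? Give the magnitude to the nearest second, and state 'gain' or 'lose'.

gain 762 s

T ∝ √L, so T'/T = √(1.22890/1.232) = 0.998741.
In 604800 s of true time the clock registers 604800/0.998741 = 605562.3 s, so it gains 762 s.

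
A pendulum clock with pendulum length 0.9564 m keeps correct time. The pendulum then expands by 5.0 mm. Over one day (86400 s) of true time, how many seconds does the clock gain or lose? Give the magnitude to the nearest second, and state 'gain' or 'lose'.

lose 225 s

T ∝ √L, so T'/T = √(0.96140/0.9564) = 1.00261.
In 86400 s of true time the clock registers 86400/1.00261 = 86175.0 s, so it loses 225 s.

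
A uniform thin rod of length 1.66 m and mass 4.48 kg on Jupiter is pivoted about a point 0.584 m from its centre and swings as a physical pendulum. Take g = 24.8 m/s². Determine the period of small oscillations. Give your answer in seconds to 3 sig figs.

1.25 s

For a physical pendulum T = 2π√(I/(mgd)), with d = 0.5840 m from pivot to centre of mass.
I_cm = mL²/12 = 4.48 × 1.66²/12 = 1.029 kg·m²; I = I_cm + md² = 1.029 + 4.48 × 0.5840² = 2.557 kg·m².
T = 2π√(2.557/(4.48 × 24.8 × 0.5840)) = 1.25 s.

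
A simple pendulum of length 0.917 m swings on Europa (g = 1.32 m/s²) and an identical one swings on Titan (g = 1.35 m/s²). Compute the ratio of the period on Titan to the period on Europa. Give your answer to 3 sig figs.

0.989

T ∝ 1/√g, so T₂/T₁ = √(g₁/g₂) = √(1.32/1.35) = 0.989.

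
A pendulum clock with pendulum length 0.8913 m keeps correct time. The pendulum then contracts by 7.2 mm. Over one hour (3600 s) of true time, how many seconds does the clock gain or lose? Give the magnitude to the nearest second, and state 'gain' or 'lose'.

T ∝ √L, so T'/T = √(0.88410/0.8913) = 0.995953.
In 3600 s of true time the clock registers 3600/0.995953 = 3614.6 s, so it gains 15 s.

gain 15 s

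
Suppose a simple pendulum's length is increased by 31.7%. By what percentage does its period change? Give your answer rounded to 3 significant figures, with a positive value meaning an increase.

T ∝ √L, so T'/T = √(1.317) = 1.148.
Percentage change in T = (1.148 − 1) × 100% = 14.8%.

14.8%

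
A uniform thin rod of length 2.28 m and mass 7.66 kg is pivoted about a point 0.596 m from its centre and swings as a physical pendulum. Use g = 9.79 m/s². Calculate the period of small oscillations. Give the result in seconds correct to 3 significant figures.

For a physical pendulum T = 2π√(I/(mgd)), with d = 0.5960 m from pivot to centre of mass.
I_cm = mL²/12 = 7.66 × 2.28²/12 = 3.318 kg·m²; I = I_cm + md² = 3.318 + 7.66 × 0.5960² = 6.039 kg·m².
T = 2π√(6.039/(7.66 × 9.79 × 0.5960)) = 2.31 s.

2.31 s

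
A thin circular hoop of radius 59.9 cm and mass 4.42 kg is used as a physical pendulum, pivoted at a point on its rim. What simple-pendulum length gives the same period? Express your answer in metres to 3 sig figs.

1.20 m

The equivalent simple-pendulum length is L_eq = I/(md), where I is about the pivot and d = 0.5990 m.
I_cm = mR² = 1.586 kg·m², so I = I_cm + md² = 1.586 + 1.586 = 3.172 kg·m².
L_eq = 3.172/(4.42 × 0.5990) = 1.20 m.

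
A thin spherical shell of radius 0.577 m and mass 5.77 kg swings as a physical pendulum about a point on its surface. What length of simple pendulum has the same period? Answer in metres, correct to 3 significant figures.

The equivalent simple-pendulum length is L_eq = I/(md), where I is about the pivot and d = 0.5770 m.
I_cm = (2/3)mR² = 1.281 kg·m², so I = I_cm + md² = 1.281 + 1.921 = 3.202 kg·m².
L_eq = 3.202/(5.77 × 0.5770) = 0.962 m.

0.962 m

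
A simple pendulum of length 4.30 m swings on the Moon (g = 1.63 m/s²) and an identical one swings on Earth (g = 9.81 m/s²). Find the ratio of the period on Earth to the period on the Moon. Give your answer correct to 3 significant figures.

T ∝ 1/√g, so T₂/T₁ = √(g₁/g₂) = √(1.63/9.81) = 0.408.

0.408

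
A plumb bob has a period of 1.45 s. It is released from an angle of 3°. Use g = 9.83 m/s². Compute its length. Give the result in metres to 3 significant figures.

0.524 m

From T = 2π√(L/g), L = gT²/(4π²) = 9.83 × 1.450²/(4π²) = 0.524 m.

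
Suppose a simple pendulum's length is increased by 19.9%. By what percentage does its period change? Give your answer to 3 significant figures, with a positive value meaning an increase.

T ∝ √L, so T'/T = √(1.199) = 1.095.
Percentage change in T = (1.095 − 1) × 100% = 9.50%.

9.50%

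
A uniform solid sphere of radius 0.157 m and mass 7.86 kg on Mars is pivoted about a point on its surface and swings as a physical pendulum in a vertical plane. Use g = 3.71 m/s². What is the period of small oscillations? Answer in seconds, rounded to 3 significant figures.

I_cm = (2/5)mr² = 0.07750 kg·m². The pivot is at distance d = 0.157 m from the centre of mass.
By the parallel-axis theorem, I = I_cm + md² = 0.07750 + 0.1937 = 0.2712 kg·m².
T = 2π√(I/(mgd)) = 2π√(0.2712/(7.86 × 3.71 × 0.157)) = 1.53 s.

1.53 s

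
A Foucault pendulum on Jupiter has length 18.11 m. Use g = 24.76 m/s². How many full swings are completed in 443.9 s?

T = 2π√(L/g) = 2π√(18.11/24.76) = 5.3736 s.
Number of complete oscillations = ⌊443.9/5.3736⌋ = ⌊82.608⌋ = 82.

82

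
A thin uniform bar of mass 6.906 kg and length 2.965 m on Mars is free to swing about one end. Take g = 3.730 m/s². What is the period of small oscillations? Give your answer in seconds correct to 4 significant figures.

4.574 s

For a physical pendulum T = 2π√(I/(mgd)), with d = 1.4825 m from pivot to centre of mass.
I_cm = mL²/12 = 6.906 × 2.965²/12 = 5.0593 kg·m²; I = I_cm + md² = 5.0593 + 6.906 × 1.4825² = 20.237 kg·m².
T = 2π√(20.237/(6.906 × 3.730 × 1.4825)) = 4.574 s.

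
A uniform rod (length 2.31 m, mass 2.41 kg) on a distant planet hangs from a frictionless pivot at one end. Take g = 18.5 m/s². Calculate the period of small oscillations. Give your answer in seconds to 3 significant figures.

1.81 s

For a physical pendulum T = 2π√(I/(mgd)), with d = 1.155 m from pivot to centre of mass.
I_cm = mL²/12 = 2.41 × 2.31²/12 = 1.072 kg·m²; I = I_cm + md² = 1.072 + 2.41 × 1.155² = 4.287 kg·m².
T = 2π√(4.287/(2.41 × 18.5 × 1.155)) = 1.81 s.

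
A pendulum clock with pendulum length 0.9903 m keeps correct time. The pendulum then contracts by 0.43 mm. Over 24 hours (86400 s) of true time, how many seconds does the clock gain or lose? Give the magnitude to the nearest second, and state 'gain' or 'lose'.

gain 19 s

T ∝ √L, so T'/T = √(0.98987/0.9903) = 0.999783.
In 86400 s of true time the clock registers 86400/0.999783 = 86418.8 s, so it gains 19 s.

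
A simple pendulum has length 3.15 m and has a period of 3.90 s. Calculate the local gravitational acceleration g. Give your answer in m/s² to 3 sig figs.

8.18 m/s²

From T = 2π√(L/g), g = 4π²L/T² = 4π² × 3.15/3.900² = 8.18 m/s².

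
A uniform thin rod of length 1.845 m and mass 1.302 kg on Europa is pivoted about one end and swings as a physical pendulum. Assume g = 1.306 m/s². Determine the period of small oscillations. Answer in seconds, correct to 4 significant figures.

6.098 s

For a physical pendulum T = 2π√(I/(mgd)), with d = 0.92250 m from pivot to centre of mass.
I_cm = mL²/12 = 1.302 × 1.845²/12 = 0.36934 kg·m²; I = I_cm + md² = 0.36934 + 1.302 × 0.92250² = 1.4773 kg·m².
T = 2π√(1.4773/(1.302 × 1.306 × 0.92250)) = 6.098 s.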